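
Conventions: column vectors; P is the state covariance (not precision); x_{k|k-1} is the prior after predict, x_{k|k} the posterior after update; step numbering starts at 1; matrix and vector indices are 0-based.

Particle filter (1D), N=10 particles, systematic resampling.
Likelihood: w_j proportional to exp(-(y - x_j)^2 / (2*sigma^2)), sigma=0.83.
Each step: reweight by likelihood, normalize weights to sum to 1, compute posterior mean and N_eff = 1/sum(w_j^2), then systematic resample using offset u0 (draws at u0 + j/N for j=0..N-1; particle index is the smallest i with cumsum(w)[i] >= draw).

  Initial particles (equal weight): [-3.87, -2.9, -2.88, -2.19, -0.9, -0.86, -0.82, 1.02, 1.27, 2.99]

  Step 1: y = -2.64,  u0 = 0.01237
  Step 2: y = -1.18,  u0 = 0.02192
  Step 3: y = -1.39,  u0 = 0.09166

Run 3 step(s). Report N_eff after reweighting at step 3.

step 1: w=[0.0978, 0.2792, 0.2813, 0.2532, 0.0326, 0.0294, 0.0265, 0.0000, 0.0000, 0.0000]  mean=-2.6291  Neff=4.2849  idx=[0, 1, 1, 1, 2, 2, 2, 3, 3, 4]
step 2: w=[0.0020, 0.0445, 0.0445, 0.0445, 0.0468, 0.0468, 0.0468, 0.1819, 0.1819, 0.3602]  mean=-1.9204  Neff=4.7976  idx=[1, 3, 5, 7, 7, 8, 8, 9, 9, 9]
step 3: w=[0.0340, 0.0340, 0.0355, 0.1119, 0.1119, 0.1119, 0.1119, 0.1496, 0.1496, 0.1496]  mean=-1.6839  Neff=8.2780  idx=[2, 3, 4, 5, 6, 7, 7, 8, 9, 9]

N_eff = 8.2780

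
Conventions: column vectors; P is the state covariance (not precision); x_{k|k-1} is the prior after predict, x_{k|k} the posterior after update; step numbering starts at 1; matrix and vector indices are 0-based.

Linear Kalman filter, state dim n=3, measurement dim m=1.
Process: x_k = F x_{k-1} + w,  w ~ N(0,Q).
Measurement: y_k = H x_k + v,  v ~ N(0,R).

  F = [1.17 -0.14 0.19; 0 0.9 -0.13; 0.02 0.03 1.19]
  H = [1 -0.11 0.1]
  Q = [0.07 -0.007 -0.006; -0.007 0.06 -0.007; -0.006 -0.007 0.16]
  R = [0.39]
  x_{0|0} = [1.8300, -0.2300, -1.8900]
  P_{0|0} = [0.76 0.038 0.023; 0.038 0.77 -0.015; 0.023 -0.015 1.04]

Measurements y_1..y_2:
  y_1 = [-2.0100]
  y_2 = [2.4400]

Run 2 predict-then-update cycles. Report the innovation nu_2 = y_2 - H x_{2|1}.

innov = [4.5151]

step 1: x^-=[1.8142, 0.0387, -2.2194]  P^-=[1.1616 -0.0960 0.2794; -0.0960 0.7048 -0.1625; 0.2794 -0.1625 1.6338]  S=[1.6570]  K=[0.7242; -0.1145; 0.2780]  nu=[-3.5980]  x^+=[-0.7916, 0.4508, -3.2197]  P^+=[0.2924 0.0414 -0.0542; 0.0414 0.6830 -0.1097; -0.0542 -0.1097 1.5057]
step 2: x^-=[-1.6010, 0.8243, -3.8338]  P^-=[0.5062 -0.0991 0.2817; -0.0991 0.6644 -0.3377; 0.2817 -0.3377 2.2826]  S=[1.0127]  K=[0.5385; -0.2034; 0.5403]  nu=[4.5151]  x^+=[0.8302, -0.0941, -1.3943]  P^+=[0.2126 0.0118 -0.0129; 0.0118 0.6225 -0.2264; -0.0129 -0.2264 1.9870]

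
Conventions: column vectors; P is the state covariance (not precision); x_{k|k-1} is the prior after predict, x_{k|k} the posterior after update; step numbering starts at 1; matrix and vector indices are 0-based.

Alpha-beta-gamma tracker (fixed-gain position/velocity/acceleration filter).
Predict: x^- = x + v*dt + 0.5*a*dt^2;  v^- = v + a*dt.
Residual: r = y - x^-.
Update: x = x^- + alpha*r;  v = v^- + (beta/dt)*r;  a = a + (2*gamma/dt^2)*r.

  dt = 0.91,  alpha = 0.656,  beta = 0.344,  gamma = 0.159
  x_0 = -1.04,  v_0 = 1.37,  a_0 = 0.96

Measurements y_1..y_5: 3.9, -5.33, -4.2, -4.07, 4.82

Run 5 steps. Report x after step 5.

x_post = -0.3613

step 1: x_pred=0.6042  r=3.2958  x^+=2.7662  v^+=3.4895  a^+=2.2256
step 2: x_pred=6.8632  r=-12.1932  x^+=-1.1355  v^+=0.9055  a^+=-2.4567
step 3: x_pred=-1.3287  r=-2.8713  x^+=-3.2123  v^+=-2.4155  a^+=-3.5593
step 4: x_pred=-6.8841  r=2.8141  x^+=-5.0381  v^+=-4.5907  a^+=-2.4787
step 5: x_pred=-10.2418  r=15.0618  x^+=-0.3613  v^+=-1.1525  a^+=3.3053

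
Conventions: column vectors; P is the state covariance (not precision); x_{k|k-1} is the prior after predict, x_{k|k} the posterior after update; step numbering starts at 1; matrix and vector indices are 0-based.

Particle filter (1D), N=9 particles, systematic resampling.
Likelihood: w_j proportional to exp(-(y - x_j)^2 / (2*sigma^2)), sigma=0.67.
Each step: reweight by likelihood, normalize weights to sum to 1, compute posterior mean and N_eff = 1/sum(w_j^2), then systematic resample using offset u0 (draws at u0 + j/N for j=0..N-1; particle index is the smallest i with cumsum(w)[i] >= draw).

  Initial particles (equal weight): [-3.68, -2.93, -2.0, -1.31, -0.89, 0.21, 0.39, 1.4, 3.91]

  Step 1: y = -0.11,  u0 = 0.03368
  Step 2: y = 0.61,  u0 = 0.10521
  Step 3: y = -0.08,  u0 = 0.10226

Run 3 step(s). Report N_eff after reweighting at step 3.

step 1: w=[0.0000, 0.0001, 0.0076, 0.0819, 0.2068, 0.3633, 0.3082, 0.0321, 0.0000]  mean=-0.0652  Neff=3.6030  idx=[3, 4, 4, 5, 5, 5, 6, 6, 6]
step 2: w=[0.0030, 0.0147, 0.0147, 0.1512, 0.1512, 0.1512, 0.1713, 0.1713, 0.1713]  mean=0.2655  Neff=6.3668  idx=[3, 4, 4, 5, 6, 7, 7, 8, 8]
step 3: w=[0.1206, 0.1206, 0.1206, 0.1206, 0.1035, 0.1035, 0.1035, 0.1035, 0.1035]  mean=0.3032  Neff=8.9480  idx=[0, 1, 2, 3, 4, 5, 6, 7, 8]

N_eff = 8.9480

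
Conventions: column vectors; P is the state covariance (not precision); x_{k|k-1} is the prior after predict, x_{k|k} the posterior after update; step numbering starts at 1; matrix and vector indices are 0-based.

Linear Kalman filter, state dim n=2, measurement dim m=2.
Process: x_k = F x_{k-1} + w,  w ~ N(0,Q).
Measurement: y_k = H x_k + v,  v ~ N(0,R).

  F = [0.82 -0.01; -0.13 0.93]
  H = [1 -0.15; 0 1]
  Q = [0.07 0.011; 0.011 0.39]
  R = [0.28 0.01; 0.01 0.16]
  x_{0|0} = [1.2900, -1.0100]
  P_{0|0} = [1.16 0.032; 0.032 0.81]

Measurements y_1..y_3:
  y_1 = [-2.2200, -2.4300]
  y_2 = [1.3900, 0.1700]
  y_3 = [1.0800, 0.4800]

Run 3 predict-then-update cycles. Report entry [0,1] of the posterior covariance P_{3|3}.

step 1: x^-=[1.0679, -1.1070]  P^-=[0.8495 -0.0957; -0.0957 1.1024]  S=[1.1831 -0.2511; -0.2511 1.2624]  K=[0.7456 0.0725; -0.0369 0.8659]  nu=[-3.4540, -1.3230]  x^+=[-1.6032, -2.1251]  P^+=[0.2124 0.0191; 0.0191 0.1382]
step 2: x^-=[-1.2934, -1.7679]  P^-=[0.2125 0.0016; 0.0016 0.5085]  S=[0.5034 -0.0646; -0.0646 0.6685]  K=[0.4272 0.0438; -0.0512 0.7557]  nu=[2.4182, 1.9379]  x^+=[-0.1756, -0.4273]  P^+=[0.1217 0.0113; 0.0113 0.1204]
step 3: x^-=[-0.1397, -0.3746]  P^-=[0.1517 0.0055; 0.0055 0.4935]  S=[0.4411 -0.0585; -0.0585 0.6535]  K=[0.3472 0.0395; -0.0558 0.7502]  nu=[1.1635, 0.8546]  x^+=[0.2981, 0.2016]  P^+=[0.0991 0.0098; 0.0098 0.1195]

P_post[0,1] = 0.0098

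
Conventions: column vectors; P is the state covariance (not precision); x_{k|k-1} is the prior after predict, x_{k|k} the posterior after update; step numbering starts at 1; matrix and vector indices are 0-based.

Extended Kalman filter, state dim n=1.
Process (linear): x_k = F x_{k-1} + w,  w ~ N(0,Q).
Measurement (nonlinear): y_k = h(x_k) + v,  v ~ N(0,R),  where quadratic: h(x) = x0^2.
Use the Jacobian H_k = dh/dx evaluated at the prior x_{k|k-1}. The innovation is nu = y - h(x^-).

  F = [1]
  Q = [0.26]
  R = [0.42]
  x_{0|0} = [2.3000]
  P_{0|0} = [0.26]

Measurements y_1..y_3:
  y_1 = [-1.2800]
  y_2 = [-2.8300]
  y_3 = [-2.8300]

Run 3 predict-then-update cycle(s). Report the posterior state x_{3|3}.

step 1: x^-=[2.3000]  P^-=[0.5200]  H_jac=[4.6000]  S=[11.4232]  K=[0.2094]  nu=[-6.5700]  x^+=[0.9243]  P^+=[0.0191]
step 2: x^-=[0.9243]  P^-=[0.2791]  H_jac=[1.8485]  S=[1.3737]  K=[0.3756]  nu=[-3.6842]  x^+=[-0.4595]  P^+=[0.0853]
step 3: x^-=[-0.4595]  P^-=[0.3453]  H_jac=[-0.9190]  S=[0.7116]  K=[-0.4459]  nu=[-3.0411]  x^+=[0.8967]  P^+=[0.2038]

x_post = [0.8967]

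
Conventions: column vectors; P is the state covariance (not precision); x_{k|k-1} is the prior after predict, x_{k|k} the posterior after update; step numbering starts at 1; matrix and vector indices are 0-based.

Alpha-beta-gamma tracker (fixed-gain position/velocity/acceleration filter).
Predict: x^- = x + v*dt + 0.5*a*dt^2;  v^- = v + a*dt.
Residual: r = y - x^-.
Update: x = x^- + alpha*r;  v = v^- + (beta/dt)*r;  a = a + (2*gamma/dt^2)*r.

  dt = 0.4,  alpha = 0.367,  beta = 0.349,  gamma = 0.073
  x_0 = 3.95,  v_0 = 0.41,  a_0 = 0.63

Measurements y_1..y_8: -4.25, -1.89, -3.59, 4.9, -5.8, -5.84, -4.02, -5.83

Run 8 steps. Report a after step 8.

a_post = -1.2254

step 1: x_pred=4.1644  r=-8.4144  x^+=1.0763  v^+=-6.6796  a^+=-7.0481
step 2: x_pred=-2.1594  r=0.2694  x^+=-2.0605  v^+=-9.2638  a^+=-6.8023
step 3: x_pred=-6.3102  r=2.7202  x^+=-5.3119  v^+=-9.6114  a^+=-4.3202
step 4: x_pred=-9.5020  r=14.4020  x^+=-4.2165  v^+=1.2264  a^+=8.8217
step 5: x_pred=-3.0202  r=-2.7798  x^+=-4.0404  v^+=2.3297  a^+=6.2852
step 6: x_pred=-2.6057  r=-3.2343  x^+=-3.7927  v^+=2.0218  a^+=3.3339
step 7: x_pred=-2.7172  r=-1.3028  x^+=-3.1954  v^+=2.2187  a^+=2.1451
step 8: x_pred=-2.1363  r=-3.6937  x^+=-3.4919  v^+=-0.1460  a^+=-1.2254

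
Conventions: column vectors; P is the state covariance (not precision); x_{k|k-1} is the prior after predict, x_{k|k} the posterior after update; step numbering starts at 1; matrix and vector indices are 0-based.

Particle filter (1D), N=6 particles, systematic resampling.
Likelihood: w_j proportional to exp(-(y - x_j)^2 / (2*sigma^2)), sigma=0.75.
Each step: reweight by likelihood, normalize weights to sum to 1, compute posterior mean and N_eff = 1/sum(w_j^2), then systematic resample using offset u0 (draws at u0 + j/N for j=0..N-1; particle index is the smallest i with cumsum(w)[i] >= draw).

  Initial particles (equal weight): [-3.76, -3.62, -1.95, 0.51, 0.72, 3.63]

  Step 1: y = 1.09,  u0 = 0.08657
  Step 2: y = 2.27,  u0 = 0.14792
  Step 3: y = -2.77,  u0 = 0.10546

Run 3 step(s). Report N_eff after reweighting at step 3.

N_eff = 4.2249

step 1: w=[0.0000, 0.0000, 0.0002, 0.4548, 0.5430, 0.0020]  mean=0.6298  Neff=1.9930  idx=[3, 3, 3, 4, 4, 4]
step 2: w=[0.1168, 0.1168, 0.1168, 0.2166, 0.2166, 0.2166]  mean=0.6464  Neff=5.5062  idx=[1, 2, 3, 4, 5, 5]
step 3: w=[0.3194, 0.3194, 0.0903, 0.0903, 0.0903, 0.0903]  mean=0.5858  Neff=4.2249  idx=[0, 0, 1, 1, 3, 5]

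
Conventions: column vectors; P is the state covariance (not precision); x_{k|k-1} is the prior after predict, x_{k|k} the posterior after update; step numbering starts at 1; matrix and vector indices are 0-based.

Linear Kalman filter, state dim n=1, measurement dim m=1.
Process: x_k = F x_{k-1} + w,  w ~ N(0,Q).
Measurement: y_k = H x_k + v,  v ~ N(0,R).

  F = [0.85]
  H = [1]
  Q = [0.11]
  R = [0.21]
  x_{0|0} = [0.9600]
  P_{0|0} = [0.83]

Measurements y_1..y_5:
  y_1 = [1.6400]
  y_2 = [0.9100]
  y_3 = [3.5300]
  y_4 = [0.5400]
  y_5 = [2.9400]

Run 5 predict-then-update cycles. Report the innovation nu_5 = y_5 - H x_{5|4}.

step 1: x^-=[0.8160]  P^-=[0.7097]  S=[0.9197]  K=[0.7717]  nu=[0.8240]  x^+=[1.4518]  P^+=[0.1620]
step 2: x^-=[1.2341]  P^-=[0.2271]  S=[0.4371]  K=[0.5195]  nu=[-0.3241]  x^+=[1.0657]  P^+=[0.1091]
step 3: x^-=[0.9058]  P^-=[0.1888]  S=[0.3988]  K=[0.4735]  nu=[2.6242]  x^+=[2.1483]  P^+=[0.0994]
step 4: x^-=[1.8260]  P^-=[0.1818]  S=[0.3918]  K=[0.4641]  nu=[-1.2860]  x^+=[1.2292]  P^+=[0.0975]
step 5: x^-=[1.0448]  P^-=[0.1804]  S=[0.3904]  K=[0.4621]  nu=[1.8952]  x^+=[1.9206]  P^+=[0.0970]

innov = [1.8952]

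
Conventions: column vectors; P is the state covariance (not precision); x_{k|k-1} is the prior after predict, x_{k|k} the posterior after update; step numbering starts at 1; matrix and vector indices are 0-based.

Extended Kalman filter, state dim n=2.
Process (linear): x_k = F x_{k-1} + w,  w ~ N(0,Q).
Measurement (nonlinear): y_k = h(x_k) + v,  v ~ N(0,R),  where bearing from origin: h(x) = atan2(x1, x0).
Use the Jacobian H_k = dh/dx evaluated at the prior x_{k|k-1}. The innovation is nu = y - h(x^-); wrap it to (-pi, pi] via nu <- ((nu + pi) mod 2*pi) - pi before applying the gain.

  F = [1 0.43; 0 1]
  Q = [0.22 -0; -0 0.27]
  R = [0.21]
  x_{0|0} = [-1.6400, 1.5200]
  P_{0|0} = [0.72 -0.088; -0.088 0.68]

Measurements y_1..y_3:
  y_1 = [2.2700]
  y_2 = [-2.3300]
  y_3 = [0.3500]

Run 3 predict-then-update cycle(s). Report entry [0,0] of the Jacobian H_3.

H_jac[0,0] = -0.0860

step 1: x^-=[-0.9864, 1.5200]  P^-=[0.9901 0.2044; 0.2044 0.9500]  H_jac=[-0.4629 -0.3004]  S=[0.5648]  K=[-0.9203; -0.6729]  nu=[0.1236]  x^+=[-1.1001, 1.4369]  P^+=[0.5118 -0.1453; -0.1453 0.6943]
step 2: x^-=[-0.4823, 1.4369]  P^-=[0.7352 0.1532; 0.1532 0.9643]  H_jac=[-0.6255 -0.2099]  S=[0.5804]  K=[-0.8477; -0.5140]  nu=[2.0586]  x^+=[-2.2274, 0.3788]  P^+=[0.3181 -0.0996; -0.0996 0.8110]
step 3: x^-=[-2.0645, 0.3788]  P^-=[0.6023 0.2491; 0.2491 1.0810]  H_jac=[-0.0860 -0.4686]  S=[0.4719]  K=[-0.3571; -1.1188]  nu=[-2.6101]  x^+=[-1.1325, 3.2991]  P^+=[0.5421 0.0605; 0.0605 0.4903]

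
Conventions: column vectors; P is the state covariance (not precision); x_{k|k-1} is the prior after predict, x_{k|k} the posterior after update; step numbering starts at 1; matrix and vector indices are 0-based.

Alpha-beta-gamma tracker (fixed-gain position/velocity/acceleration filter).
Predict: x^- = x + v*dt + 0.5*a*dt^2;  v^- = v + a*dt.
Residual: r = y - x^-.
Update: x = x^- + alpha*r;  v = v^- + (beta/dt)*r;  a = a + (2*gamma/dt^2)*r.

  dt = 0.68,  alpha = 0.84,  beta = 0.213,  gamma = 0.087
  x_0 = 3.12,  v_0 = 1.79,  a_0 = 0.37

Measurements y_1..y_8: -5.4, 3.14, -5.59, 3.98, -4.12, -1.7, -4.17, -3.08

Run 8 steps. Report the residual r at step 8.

step 1: x_pred=4.4227  r=-9.8227  x^+=-3.8284  v^+=-1.0352  a^+=-3.3263
step 2: x_pred=-5.3014  r=8.4414  x^+=1.7894  v^+=-0.6530  a^+=-0.1498
step 3: x_pred=1.3107  r=-6.9007  x^+=-4.4859  v^+=-2.9164  a^+=-2.7465
step 4: x_pred=-7.1040  r=11.0840  x^+=2.2066  v^+=-1.3121  a^+=1.4244
step 5: x_pred=1.6436  r=-5.7636  x^+=-3.1978  v^+=-2.1489  a^+=-0.7445
step 6: x_pred=-4.8312  r=3.1312  x^+=-2.2010  v^+=-1.6744  a^+=0.4338
step 7: x_pred=-3.2393  r=-0.9307  x^+=-4.0211  v^+=-1.6709  a^+=0.0836
step 8: x_pred=-5.1380  r=2.0580  x^+=-3.4093  v^+=-0.9695  a^+=0.8580

resid = 2.0580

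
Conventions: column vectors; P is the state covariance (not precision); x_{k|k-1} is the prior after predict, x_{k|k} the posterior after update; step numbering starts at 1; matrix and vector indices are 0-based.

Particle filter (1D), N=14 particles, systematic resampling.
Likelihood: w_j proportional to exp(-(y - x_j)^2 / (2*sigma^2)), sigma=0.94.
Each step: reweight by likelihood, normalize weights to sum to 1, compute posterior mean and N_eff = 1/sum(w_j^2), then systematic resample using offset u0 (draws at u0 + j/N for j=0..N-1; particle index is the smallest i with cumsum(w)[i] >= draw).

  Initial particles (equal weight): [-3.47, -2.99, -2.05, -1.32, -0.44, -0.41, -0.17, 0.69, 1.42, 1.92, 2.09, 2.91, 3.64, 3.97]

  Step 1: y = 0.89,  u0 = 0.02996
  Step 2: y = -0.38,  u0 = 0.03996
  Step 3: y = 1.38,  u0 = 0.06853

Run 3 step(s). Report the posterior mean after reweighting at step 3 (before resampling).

post_mean = 0.5680

step 1: w=[0.0000, 0.0000, 0.0018, 0.0147, 0.0856, 0.0895, 0.1234, 0.2278, 0.1988, 0.1278, 0.1031, 0.0232, 0.0032, 0.0011]  mean=0.8653  Neff=6.6800  idx=[4, 4, 5, 6, 7, 7, 7, 7, 8, 8, 9, 9, 10, 10]
step 2: w=[0.1524, 0.1524, 0.1527, 0.1490, 0.0799, 0.0799, 0.0799, 0.0799, 0.0244, 0.0244, 0.0077, 0.0077, 0.0048, 0.0048]  mean=0.1175  Neff=8.4119  idx=[0, 0, 1, 1, 2, 2, 3, 3, 4, 4, 5, 6, 7, 9]
step 3: w=[0.0245, 0.0245, 0.0245, 0.0245, 0.0260, 0.0260, 0.0409, 0.0409, 0.1218, 0.1218, 0.1218, 0.1218, 0.1218, 0.1593]  mean=0.5680  Neff=9.3778  idx=[2, 5, 7, 8, 9, 9, 10, 10, 11, 11, 12, 13, 13, 13]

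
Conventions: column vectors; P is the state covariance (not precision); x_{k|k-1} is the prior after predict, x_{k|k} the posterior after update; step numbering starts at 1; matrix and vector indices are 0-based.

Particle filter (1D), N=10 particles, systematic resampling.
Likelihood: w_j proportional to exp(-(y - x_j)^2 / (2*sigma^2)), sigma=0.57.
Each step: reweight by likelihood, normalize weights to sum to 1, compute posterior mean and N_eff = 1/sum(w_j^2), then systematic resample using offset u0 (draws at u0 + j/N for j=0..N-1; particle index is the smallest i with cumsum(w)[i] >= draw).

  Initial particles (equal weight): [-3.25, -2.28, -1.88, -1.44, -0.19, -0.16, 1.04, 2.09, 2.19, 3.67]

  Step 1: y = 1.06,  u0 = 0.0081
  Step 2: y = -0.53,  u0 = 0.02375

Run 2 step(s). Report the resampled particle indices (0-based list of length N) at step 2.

resampled_idx = [0, 0, 0, 0, 0, 1, 1, 1, 1, 1]

step 1: w=[0.0000, 0.0000, 0.0000, 0.0000, 0.0592, 0.0663, 0.6547, 0.1280, 0.0918, 0.0000]  mean=1.1276  Neff=2.1678  idx=[4, 5, 6, 6, 6, 6, 6, 6, 7, 7]
step 2: w=[0.4696, 0.4545, 0.0126, 0.0126, 0.0126, 0.0126, 0.0126, 0.0126, 0.0000, 0.0000]  mean=-0.0830  Neff=2.3359  idx=[0, 0, 0, 0, 0, 1, 1, 1, 1, 1]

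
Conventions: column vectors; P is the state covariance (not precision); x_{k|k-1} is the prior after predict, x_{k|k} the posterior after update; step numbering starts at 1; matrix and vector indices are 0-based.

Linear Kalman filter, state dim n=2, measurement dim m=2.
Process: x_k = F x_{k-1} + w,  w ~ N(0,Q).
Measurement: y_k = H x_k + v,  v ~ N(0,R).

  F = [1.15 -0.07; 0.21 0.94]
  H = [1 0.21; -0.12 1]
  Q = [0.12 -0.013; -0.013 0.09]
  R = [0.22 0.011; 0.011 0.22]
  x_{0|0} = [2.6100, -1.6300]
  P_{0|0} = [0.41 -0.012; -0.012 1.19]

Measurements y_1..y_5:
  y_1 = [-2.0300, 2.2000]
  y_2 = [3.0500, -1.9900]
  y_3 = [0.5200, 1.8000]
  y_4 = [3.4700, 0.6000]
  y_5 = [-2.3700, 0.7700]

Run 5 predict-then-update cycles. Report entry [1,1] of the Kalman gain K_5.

step 1: x^-=[3.1156, -0.9841]  P^-=[0.6700 -0.0051; -0.0051 1.1548]  S=[0.9388 0.1682; 0.1682 1.3857]  K=[0.7397 -0.1515; 0.1059 0.8210]  nu=[-4.9389, 3.5580]  x^+=[-1.0764, 1.4141]  P^+=[0.1623 -0.0057; -0.0057 0.1811]
step 2: x^-=[-1.3369, 1.1032]  P^-=[0.3364 0.0082; 0.0082 0.2549]  S=[0.5711 0.0321; 0.0321 0.4778]  K=[0.5981 -0.1076; 0.0785 0.5262]  nu=[4.1552, -3.2537]  x^+=[1.4985, -0.2828]  P^+=[0.1307 -0.0014; -0.0014 0.1165]
step 3: x^-=[1.7431, 0.0488]  P^-=[0.2936 0.0094; 0.0094 0.1981]  S=[0.5263 0.0265; 0.0265 0.4201]  K=[0.5666 -0.0973; 0.0735 0.4643]  nu=[-1.2334, 1.9604]  x^+=[0.8536, 0.8683]  P^+=[0.1236 -0.0003; -0.0003 0.1029]
step 4: x^-=[0.9209, 0.9955]  P^-=[0.2841 0.0097; 0.0097 0.1863]  S=[0.5164 0.0255; 0.0255 0.4080]  K=[0.5588 -0.0946; 0.0724 0.4491]  nu=[2.3401, -0.2850]  x^+=[2.2554, 1.0369]  P^+=[0.1219 -0.0000; -0.0000 0.0996]
step 5: x^-=[2.5211, 1.4483]  P^-=[0.2817 0.0098; 0.0098 0.1834]  S=[0.5139 0.0253; 0.0253 0.4051]  K=[0.5568 -0.0939; 0.0722 0.4453]  nu=[-5.1953, -0.3758]  x^+=[-0.3362, 0.9061]  P^+=[0.1215 0.0000; 0.0000 0.0988]

K[1,1] = 0.4453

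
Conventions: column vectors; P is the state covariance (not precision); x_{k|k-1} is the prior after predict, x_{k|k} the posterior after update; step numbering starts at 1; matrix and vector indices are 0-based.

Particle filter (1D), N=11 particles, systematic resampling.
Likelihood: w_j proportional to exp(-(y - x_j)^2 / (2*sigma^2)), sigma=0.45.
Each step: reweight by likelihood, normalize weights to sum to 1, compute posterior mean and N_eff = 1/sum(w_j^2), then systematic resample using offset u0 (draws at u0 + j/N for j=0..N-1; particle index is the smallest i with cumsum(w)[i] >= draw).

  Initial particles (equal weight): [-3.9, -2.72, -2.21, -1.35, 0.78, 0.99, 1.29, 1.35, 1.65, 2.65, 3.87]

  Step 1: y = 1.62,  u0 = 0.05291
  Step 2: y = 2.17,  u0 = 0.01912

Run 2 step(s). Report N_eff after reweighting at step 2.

step 1: w=[0.0000, 0.0000, 0.0000, 0.0000, 0.0544, 0.1165, 0.2373, 0.2594, 0.3098, 0.0226, 0.0000]  mean=1.3852  Neff=4.2264  idx=[4, 5, 6, 6, 7, 7, 7, 8, 8, 8, 8]
step 2: w=[0.0029, 0.0109, 0.0500, 0.0500, 0.0643, 0.0643, 0.0643, 0.1734, 0.1734, 0.1734, 0.1734]  mean=1.5465  Neff=7.2586  idx=[2, 3, 5, 6, 7, 7, 8, 9, 9, 10, 10]

N_eff = 7.2586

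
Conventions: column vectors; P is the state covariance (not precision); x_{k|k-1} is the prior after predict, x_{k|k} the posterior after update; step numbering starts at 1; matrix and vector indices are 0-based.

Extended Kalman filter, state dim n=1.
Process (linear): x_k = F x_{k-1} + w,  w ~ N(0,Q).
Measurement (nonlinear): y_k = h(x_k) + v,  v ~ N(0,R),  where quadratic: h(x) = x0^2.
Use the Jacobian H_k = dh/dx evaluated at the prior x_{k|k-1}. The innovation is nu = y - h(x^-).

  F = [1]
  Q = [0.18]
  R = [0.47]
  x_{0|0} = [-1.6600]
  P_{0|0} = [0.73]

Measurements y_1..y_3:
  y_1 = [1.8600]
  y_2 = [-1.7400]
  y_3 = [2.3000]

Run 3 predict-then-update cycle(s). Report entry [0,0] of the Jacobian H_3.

step 1: x^-=[-1.6600]  P^-=[0.9100]  H_jac=[-3.3200]  S=[10.5004]  K=[-0.2877]  nu=[-0.8956]  x^+=[-1.4023]  P^+=[0.0407]
step 2: x^-=[-1.4023]  P^-=[0.2207]  H_jac=[-2.8046]  S=[2.2063]  K=[-0.2806]  nu=[-3.7065]  x^+=[-0.3623]  P^+=[0.0470]
step 3: x^-=[-0.3623]  P^-=[0.2270]  H_jac=[-0.7246]  S=[0.5892]  K=[-0.2792]  nu=[2.1687]  x^+=[-0.9678]  P^+=[0.1811]

H_jac[0,0] = -0.7246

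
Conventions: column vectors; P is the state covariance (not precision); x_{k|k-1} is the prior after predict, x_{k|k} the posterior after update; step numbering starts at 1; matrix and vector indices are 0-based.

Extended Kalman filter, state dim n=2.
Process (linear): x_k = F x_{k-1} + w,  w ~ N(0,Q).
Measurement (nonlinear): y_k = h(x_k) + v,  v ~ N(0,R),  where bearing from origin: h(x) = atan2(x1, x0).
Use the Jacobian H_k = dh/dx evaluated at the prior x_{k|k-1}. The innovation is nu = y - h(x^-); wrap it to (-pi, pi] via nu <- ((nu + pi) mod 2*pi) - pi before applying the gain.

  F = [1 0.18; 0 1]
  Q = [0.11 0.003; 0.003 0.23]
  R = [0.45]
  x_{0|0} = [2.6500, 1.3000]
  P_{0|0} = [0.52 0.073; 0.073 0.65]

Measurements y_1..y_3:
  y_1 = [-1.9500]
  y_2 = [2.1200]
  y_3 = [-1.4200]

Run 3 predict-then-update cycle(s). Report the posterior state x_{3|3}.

step 1: x^-=[2.8840, 1.3000]  P^-=[0.6773 0.1930; 0.1930 0.8800]  H_jac=[-0.1299 0.2882]  S=[0.5201]  K=[-0.0622; 0.4394]  nu=[-2.3735]  x^+=[3.0317, 0.2570]  P^+=[0.6753 0.2072; 0.2072 0.7796]
step 2: x^-=[3.0780, 0.2570]  P^-=[0.8852 0.3505; 0.3505 1.0096]  H_jac=[-0.0269 0.3226]  S=[0.5496]  K=[0.1624; 0.5754]  nu=[2.0367]  x^+=[3.4087, 1.4290]  P^+=[0.8707 0.2992; 0.2992 0.8276]
step 3: x^-=[3.6659, 1.4290]  P^-=[1.1152 0.4512; 0.4512 1.0576]  H_jac=[-0.0923 0.2368]  S=[0.4991]  K=[0.0078; 0.4183]  nu=[-1.7917]  x^+=[3.6520, 0.6795]  P^+=[1.1152 0.4495; 0.4495 0.9702]

x_post = [3.6520, 0.6795]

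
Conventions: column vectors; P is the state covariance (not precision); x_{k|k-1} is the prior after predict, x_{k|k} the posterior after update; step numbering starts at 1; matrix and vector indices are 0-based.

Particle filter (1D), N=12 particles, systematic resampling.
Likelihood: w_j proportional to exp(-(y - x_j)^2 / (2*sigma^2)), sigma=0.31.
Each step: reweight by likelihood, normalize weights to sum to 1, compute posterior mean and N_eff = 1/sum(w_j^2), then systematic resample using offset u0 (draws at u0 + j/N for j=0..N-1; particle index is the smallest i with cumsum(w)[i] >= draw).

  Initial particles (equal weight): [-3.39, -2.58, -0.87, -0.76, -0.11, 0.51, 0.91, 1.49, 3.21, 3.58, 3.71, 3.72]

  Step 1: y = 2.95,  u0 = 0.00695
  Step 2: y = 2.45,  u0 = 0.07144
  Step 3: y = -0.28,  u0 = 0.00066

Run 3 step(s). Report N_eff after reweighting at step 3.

step 1: w=[0.0000, 0.0000, 0.0000, 0.0000, 0.0000, 0.0000, 0.0000, 0.0000, 0.7600, 0.1370, 0.0535, 0.0494]  mean=3.3126  Neff=1.6618  idx=[8, 8, 8, 8, 8, 8, 8, 8, 8, 8, 9, 10]
step 2: w=[0.0997, 0.0997, 0.0997, 0.0997, 0.0997, 0.0997, 0.0997, 0.0997, 0.0997, 0.0997, 0.0026, 0.0005]  mean=3.2112  Neff=10.0624  idx=[0, 1, 2, 3, 4, 4, 5, 6, 7, 8, 9, 9]
step 3: w=[0.0833, 0.0833, 0.0833, 0.0833, 0.0833, 0.0833, 0.0833, 0.0833, 0.0833, 0.0833, 0.0833, 0.0833]  mean=3.2100  Neff=12.0000  idx=[0, 1, 2, 3, 4, 5, 6, 7, 8, 9, 10, 11]

N_eff = 12.0000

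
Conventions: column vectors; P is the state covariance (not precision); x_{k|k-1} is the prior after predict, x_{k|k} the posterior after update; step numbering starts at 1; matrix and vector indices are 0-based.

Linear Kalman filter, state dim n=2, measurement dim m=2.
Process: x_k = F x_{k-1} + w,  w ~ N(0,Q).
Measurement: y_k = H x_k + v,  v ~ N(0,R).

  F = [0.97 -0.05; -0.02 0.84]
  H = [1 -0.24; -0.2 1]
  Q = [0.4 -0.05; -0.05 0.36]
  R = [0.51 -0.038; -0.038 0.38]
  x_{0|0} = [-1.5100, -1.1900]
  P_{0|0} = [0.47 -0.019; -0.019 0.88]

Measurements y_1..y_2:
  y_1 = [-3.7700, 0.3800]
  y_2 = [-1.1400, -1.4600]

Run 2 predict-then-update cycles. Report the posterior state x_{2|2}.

x_post = [-1.9532, -1.2165]

step 1: x^-=[-1.4052, -0.9694]  P^-=[0.8463 -0.1116; -0.1116 0.9818]  S=[1.4664 -0.5598; -0.5598 1.4402]  K=[0.6117 0.0428; 0.0345 0.7106]  nu=[-2.5975, 1.0684]  x^+=[-2.9484, -0.2999]  P^+=[0.3242 0.0579; 0.0579 0.2803]
step 2: x^-=[-2.8449, -0.1929]  P^-=[0.7002 -0.0209; -0.0209 0.5559]  S=[1.2522 -0.3333; -0.3333 0.9723]  K=[0.5712 0.0303; 0.0332 0.5874]  nu=[1.6586, -1.8361]  x^+=[-1.9532, -1.2165]  P^+=[0.3022 0.0503; 0.0503 0.2320]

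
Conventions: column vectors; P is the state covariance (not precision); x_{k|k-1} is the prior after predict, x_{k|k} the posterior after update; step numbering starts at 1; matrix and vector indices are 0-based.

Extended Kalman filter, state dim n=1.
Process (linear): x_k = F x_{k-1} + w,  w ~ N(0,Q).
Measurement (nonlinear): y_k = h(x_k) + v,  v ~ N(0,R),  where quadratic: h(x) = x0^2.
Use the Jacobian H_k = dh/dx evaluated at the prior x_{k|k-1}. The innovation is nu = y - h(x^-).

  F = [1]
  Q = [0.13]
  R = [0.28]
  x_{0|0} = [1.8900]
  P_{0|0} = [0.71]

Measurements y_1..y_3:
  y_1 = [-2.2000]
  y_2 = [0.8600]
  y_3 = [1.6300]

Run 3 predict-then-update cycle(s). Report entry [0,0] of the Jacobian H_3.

H_jac[0,0] = 1.2404

step 1: x^-=[1.8900]  P^-=[0.8400]  H_jac=[3.7800]  S=[12.2823]  K=[0.2585]  nu=[-5.7721]  x^+=[0.3978]  P^+=[0.0191]
step 2: x^-=[0.3978]  P^-=[0.1491]  H_jac=[0.7956]  S=[0.3744]  K=[0.3169]  nu=[0.7018]  x^+=[0.6202]  P^+=[0.1115]
step 3: x^-=[0.6202]  P^-=[0.2415]  H_jac=[1.2404]  S=[0.6516]  K=[0.4598]  nu=[1.2453]  x^+=[1.1928]  P^+=[0.1038]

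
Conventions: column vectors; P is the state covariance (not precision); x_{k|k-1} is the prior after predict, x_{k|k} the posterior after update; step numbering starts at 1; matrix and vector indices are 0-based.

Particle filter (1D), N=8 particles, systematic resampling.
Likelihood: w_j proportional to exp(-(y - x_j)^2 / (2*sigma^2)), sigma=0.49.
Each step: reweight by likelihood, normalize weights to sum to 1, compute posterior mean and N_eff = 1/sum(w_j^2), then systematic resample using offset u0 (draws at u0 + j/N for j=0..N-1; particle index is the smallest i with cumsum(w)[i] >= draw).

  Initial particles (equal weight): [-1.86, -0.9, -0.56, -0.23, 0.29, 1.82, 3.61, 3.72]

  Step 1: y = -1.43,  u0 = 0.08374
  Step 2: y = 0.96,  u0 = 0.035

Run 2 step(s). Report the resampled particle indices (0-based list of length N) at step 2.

step 1: w=[0.4547, 0.3723, 0.1382, 0.0333, 0.0014, 0.0000, 0.0000, 0.0000]  mean=-1.2656  Neff=2.7349  idx=[0, 0, 0, 1, 1, 1, 2, 2]
step 2: w=[0.0000, 0.0000, 0.0000, 0.0402, 0.0402, 0.0402, 0.4397, 0.4397]  mean=-0.6010  Neff=2.5537  idx=[3, 6, 6, 6, 6, 7, 7, 7]

resampled_idx = [3, 6, 6, 6, 6, 7, 7, 7]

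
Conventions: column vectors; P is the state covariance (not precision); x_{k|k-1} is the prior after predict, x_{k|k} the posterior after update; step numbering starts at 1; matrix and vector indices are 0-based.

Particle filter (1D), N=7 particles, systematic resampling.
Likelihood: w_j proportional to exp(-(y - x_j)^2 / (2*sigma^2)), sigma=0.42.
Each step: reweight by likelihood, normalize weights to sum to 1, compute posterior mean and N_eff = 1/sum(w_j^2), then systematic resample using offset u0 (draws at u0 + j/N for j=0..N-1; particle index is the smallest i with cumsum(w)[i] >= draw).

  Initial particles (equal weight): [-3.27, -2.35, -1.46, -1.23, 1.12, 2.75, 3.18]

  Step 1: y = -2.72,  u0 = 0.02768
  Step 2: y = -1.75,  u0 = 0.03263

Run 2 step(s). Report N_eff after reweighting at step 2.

N_eff = 4.0238

step 1: w=[0.3803, 0.6081, 0.0100, 0.0017, 0.0000, 0.0000, 0.0000]  mean=-2.6891  Neff=1.9436  idx=[0, 0, 0, 1, 1, 1, 1]
step 2: w=[0.0010, 0.0010, 0.0010, 0.2493, 0.2493, 0.2493, 0.2493]  mean=-2.3527  Neff=4.0238  idx=[3, 3, 4, 4, 5, 5, 6]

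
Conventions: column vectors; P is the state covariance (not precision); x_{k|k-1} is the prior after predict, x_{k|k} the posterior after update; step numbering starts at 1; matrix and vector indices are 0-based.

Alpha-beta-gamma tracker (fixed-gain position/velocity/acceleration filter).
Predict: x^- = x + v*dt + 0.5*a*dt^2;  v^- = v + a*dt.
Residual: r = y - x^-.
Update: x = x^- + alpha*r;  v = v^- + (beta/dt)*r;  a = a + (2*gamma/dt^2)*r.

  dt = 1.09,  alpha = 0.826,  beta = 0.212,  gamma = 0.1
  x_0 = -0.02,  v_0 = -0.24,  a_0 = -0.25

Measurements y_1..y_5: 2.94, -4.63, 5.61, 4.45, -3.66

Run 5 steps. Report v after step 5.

v_post = 0.0958

step 1: x_pred=-0.4301  r=3.3701  x^+=2.3536  v^+=0.1430  a^+=0.3173
step 2: x_pred=2.6979  r=-7.3279  x^+=-3.3549  v^+=-0.9364  a^+=-0.9162
step 3: x_pred=-4.9199  r=10.5299  x^+=3.7778  v^+=0.1129  a^+=0.8563
step 4: x_pred=4.4096  r=0.0404  x^+=4.4430  v^+=1.0542  a^+=0.8631
step 5: x_pred=6.1047  r=-9.7647  x^+=-1.9609  v^+=0.0958  a^+=-0.7806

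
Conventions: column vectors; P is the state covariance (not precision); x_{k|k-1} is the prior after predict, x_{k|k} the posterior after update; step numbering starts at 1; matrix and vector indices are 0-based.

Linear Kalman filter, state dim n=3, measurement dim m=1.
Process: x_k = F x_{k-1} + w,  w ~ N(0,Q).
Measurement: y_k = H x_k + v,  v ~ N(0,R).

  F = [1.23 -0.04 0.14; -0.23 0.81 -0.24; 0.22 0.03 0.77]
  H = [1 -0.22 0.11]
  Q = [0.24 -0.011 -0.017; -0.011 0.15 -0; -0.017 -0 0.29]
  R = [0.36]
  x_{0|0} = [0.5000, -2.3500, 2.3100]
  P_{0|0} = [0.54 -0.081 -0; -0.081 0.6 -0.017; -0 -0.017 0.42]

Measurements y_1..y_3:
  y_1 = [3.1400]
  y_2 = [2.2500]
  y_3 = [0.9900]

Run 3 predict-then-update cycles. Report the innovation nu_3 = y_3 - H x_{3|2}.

step 1: x^-=[1.0324, -2.5729, 1.8182]  P^-=[1.0743 -0.2809 0.1719; -0.2809 0.6332 -0.1147; 0.1719 -0.1147 0.5638]  S=[1.6387]  K=[0.7048; -0.2641; 0.1581]  nu=[1.3416]  x^+=[1.9780, -2.9272, 2.0303]  P^+=[0.2602 0.0242 -0.0108; 0.0242 0.5189 -0.0463; -0.0108 -0.0463 0.5229]
step 2: x^-=[2.8342, -3.3132, 1.9107]  P^-=[0.6392 -0.0969 0.1005; -0.0969 0.5421 -0.1191; 0.1005 -0.1191 0.6076]  S=[1.1033]  K=[0.6087; -0.2078; 0.1754]  nu=[-1.5233]  x^+=[1.9070, -2.9968, 1.6434]  P^+=[0.2304 0.0427 -0.0173; 0.0427 0.4945 -0.0789; -0.0173 -0.0789 0.5736]
step 3: x^-=[2.6955, -3.2604, 1.5951]  P^-=[0.5914 -0.0726 0.0930; -0.0726 0.5325 -0.1430; 0.0930 -0.1430 0.6328]  S=[1.0441]  K=[0.5915; -0.1968; 0.1858]  nu=[-2.5983]  x^+=[1.1587, -2.7490, 1.1122]  P^+=[0.2261 0.0489 -0.0218; 0.0489 0.4921 -0.1048; -0.0218 -0.1048 0.5967]

innov = [-2.5983]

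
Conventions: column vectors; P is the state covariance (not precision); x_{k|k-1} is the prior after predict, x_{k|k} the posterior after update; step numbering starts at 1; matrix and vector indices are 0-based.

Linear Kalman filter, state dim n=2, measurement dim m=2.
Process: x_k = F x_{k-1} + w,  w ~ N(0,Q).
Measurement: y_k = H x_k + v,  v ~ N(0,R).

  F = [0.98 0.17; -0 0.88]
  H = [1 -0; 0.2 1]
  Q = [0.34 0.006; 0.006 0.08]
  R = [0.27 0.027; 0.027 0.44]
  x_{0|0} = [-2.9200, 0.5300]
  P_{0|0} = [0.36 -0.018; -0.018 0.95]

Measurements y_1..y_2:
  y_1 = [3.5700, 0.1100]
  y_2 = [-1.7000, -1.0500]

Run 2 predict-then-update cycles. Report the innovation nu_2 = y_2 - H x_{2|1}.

innov = [-3.4372, -1.5701]

step 1: x^-=[-2.7715, 0.4664]  P^-=[0.7072 0.1326; 0.1326 0.8157]  S=[0.9772 0.3010; 0.3010 1.3370]  K=[0.7098 0.0451; -0.0627 0.6440]  nu=[6.3415, 0.1979]  x^+=[1.7386, 0.1962]  P^+=[0.1929 0.0005; 0.0005 0.2816]
step 2: x^-=[1.7372, 0.1726]  P^-=[0.5335 0.0485; 0.0485 0.2981]  S=[0.8035 0.1822; 0.1822 0.7788]  K=[0.6535 0.0464; -0.0309 0.4024]  nu=[-3.4372, -1.5701]  x^+=[-0.5817, -0.3530]  P^+=[0.1777 0.0025; 0.0025 0.1757]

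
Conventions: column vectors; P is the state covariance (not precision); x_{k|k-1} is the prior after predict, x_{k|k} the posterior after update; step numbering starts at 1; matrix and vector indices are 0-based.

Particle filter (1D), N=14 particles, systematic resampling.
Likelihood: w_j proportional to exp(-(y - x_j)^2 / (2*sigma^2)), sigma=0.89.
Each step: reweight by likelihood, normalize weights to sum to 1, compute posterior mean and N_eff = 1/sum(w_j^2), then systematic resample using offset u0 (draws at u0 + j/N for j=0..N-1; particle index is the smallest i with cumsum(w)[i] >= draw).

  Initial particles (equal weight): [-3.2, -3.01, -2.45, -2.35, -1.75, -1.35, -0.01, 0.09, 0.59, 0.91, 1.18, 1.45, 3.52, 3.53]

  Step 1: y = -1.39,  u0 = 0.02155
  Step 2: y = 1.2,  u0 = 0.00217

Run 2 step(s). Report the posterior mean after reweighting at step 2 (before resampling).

step 1: w=[0.0318, 0.0479, 0.1236, 0.1404, 0.2314, 0.2509, 0.0755, 0.0630, 0.0211, 0.0089, 0.0039, 0.0015, 0.0000, 0.0000]  mean=-1.5900  Neff=6.0597  idx=[0, 2, 2, 3, 3, 4, 4, 4, 5, 5, 5, 5, 6, 7]
step 2: w=[0.0000, 0.0002, 0.0002, 0.0004, 0.0004, 0.0044, 0.0044, 0.0044, 0.0176, 0.0176, 0.0176, 0.0176, 0.4241, 0.4910]  mean=-0.0813  Neff=2.3685  idx=[5, 11, 12, 12, 12, 12, 12, 12, 13, 13, 13, 13, 13, 13]

post_mean = -0.0813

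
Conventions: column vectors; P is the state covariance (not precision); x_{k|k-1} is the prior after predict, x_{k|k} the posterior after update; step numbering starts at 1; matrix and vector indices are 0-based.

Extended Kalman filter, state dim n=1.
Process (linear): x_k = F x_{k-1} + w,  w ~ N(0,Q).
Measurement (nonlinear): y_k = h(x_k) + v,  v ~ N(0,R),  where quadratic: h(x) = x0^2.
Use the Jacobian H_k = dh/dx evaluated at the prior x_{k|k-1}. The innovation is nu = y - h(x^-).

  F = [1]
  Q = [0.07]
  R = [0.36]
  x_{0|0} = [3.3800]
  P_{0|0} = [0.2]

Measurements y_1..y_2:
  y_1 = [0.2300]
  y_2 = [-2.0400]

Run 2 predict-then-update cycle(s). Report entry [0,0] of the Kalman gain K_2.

step 1: x^-=[3.3800]  P^-=[0.2700]  H_jac=[6.7600]  S=[12.6984]  K=[0.1437]  nu=[-11.1944]  x^+=[1.7710]  P^+=[0.0077]
step 2: x^-=[1.7710]  P^-=[0.0777]  H_jac=[3.5419]  S=[1.3342]  K=[0.2062]  nu=[-5.1763]  x^+=[0.7039]  P^+=[0.0210]

K[0,0] = 0.2062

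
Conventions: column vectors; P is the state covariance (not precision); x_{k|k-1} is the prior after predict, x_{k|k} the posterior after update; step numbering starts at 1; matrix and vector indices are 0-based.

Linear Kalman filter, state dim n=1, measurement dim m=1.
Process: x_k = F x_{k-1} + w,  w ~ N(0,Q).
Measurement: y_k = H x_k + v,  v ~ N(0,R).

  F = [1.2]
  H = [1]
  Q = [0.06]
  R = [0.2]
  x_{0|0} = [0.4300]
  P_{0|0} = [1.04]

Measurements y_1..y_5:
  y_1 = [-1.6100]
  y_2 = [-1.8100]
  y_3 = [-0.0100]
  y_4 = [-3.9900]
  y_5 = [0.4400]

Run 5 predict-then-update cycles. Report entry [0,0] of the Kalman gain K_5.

step 1: x^-=[0.5160]  P^-=[1.5576]  S=[1.7576]  K=[0.8862]  nu=[-2.1260]  x^+=[-1.3681]  P^+=[0.1772]
step 2: x^-=[-1.6417]  P^-=[0.3152]  S=[0.5152]  K=[0.6118]  nu=[-0.1683]  x^+=[-1.7447]  P^+=[0.1224]
step 3: x^-=[-2.0936]  P^-=[0.2362]  S=[0.4362]  K=[0.5415]  nu=[2.0836]  x^+=[-0.9653]  P^+=[0.1083]
step 4: x^-=[-1.1584]  P^-=[0.2160]  S=[0.4160]  K=[0.5192]  nu=[-2.8316]  x^+=[-2.6285]  P^+=[0.1038]
step 5: x^-=[-3.1542]  P^-=[0.2095]  S=[0.4095]  K=[0.5116]  nu=[3.5942]  x^+=[-1.3153]  P^+=[0.1023]

K[0,0] = 0.5116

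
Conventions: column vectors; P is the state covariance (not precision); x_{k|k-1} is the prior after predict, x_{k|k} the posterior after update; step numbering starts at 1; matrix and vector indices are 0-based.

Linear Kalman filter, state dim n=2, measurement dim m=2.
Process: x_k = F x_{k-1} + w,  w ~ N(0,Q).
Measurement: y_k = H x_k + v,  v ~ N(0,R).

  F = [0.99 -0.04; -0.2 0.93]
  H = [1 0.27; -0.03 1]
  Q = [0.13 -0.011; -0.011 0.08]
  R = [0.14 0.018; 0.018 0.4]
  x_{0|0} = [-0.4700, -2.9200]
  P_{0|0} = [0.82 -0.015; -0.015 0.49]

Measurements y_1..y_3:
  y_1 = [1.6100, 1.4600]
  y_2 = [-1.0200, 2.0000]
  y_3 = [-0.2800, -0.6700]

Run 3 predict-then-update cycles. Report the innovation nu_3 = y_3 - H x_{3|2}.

step 1: x^-=[-0.3485, -2.6216]  P^-=[0.9357 -0.2055; -0.2055 0.5422]  S=[1.0042 -0.0675; -0.0675 0.9554]  K=[0.8641 -0.1834; -0.0204 0.5725]  nu=[2.6663, 4.0711]  x^+=[1.2089, -0.3451]  P^+=[0.1322 -0.0538; -0.0538 0.2270]
step 2: x^-=[1.2106, -0.5627]  P^-=[0.2642 -0.0956; -0.0956 0.3017]  S=[0.3746 -0.0033; -0.0033 0.7077]  K=[0.6352 -0.1434; -0.0340 0.4302]  nu=[-2.0787, 2.5990]  x^+=[-0.4823, 0.6261]  P^+=[0.0979 -0.0430; -0.0430 0.1702]
step 3: x^-=[-0.5025, 0.6788]  P^-=[0.2297 -0.0766; -0.0766 0.2471]  S=[0.3463 0.0018; 0.0018 0.6519]  K=[0.6041 -0.1298; -0.0306 0.3826]  nu=[0.0393, -1.3638]  x^+=[-0.3018, 0.1557]  P^+=[0.0926 -0.0383; -0.0383 0.1514]

innov = [0.0393, -1.3638]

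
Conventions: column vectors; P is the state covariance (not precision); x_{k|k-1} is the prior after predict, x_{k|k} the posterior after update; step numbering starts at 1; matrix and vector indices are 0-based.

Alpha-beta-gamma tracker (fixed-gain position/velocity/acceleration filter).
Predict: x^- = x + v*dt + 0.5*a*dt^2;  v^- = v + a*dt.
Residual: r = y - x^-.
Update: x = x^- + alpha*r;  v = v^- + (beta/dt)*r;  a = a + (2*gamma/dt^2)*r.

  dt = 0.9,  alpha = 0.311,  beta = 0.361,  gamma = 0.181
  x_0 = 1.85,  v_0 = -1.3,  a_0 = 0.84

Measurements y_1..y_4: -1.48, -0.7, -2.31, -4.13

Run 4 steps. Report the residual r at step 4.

step 1: x_pred=1.0202  r=-2.5002  x^+=0.2426  v^+=-1.5469  a^+=-0.2774
step 2: x_pred=-1.2619  r=0.5619  x^+=-1.0871  v^+=-1.5711  a^+=-0.0263
step 3: x_pred=-2.5118  r=0.2018  x^+=-2.4490  v^+=-1.5138  a^+=0.0639
step 4: x_pred=-3.7856  r=-0.3444  x^+=-3.8927  v^+=-1.5945  a^+=-0.0900

resid = -0.3444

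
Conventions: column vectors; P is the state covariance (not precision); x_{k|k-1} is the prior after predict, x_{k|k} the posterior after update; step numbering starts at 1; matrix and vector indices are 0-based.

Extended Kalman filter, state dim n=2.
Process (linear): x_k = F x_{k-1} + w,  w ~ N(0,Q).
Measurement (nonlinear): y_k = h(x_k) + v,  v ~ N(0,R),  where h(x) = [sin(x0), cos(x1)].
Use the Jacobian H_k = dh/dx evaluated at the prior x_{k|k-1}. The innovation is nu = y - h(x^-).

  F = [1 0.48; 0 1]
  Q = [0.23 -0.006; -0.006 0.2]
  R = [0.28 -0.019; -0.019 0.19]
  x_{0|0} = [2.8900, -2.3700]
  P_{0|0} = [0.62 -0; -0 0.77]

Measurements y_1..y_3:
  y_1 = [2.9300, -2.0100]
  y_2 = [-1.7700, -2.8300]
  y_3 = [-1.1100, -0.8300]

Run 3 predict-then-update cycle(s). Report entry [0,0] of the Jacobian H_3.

H_jac[0,0] = -0.5418

step 1: x^-=[1.7524, -2.3700]  P^-=[1.0274 0.3636; 0.3636 0.9700]  H_jac=[-0.1806 0.0000; 0.0000 0.6973]  S=[0.3135 -0.0648; -0.0648 0.6616]  K=[-0.5233 0.3320; 0.0018 1.0225]  nu=[1.9464, -1.2932]  x^+=[0.3046, -3.6887]  P^+=[0.8462 0.1047; 0.1047 0.2786]
step 2: x^-=[-1.4660, -3.6887]  P^-=[1.2409 0.2324; 0.2324 0.4786]  H_jac=[0.1046 0.0000; 0.0000 -0.5202]  S=[0.2936 -0.0317; -0.0317 0.3195]  K=[0.4058 -0.3382; -0.0012 -0.7793]  nu=[-0.7755, -1.9760]  x^+=[-1.1124, -2.1479]  P^+=[1.1473 0.1384; 0.1384 0.2846]
step 3: x^-=[-2.1434, -2.1479]  P^-=[1.5757 0.2690; 0.2690 0.4846]  H_jac=[-0.5418 0.0000; 0.0000 0.8380]  S=[0.7425 -0.1411; -0.1411 0.5303]  K=[-1.1259 0.1254; -0.0534 0.7515]  nu=[-0.2695, -0.2844]  x^+=[-1.8756, -2.3473]  P^+=[0.5862 0.0540; 0.0540 0.1716]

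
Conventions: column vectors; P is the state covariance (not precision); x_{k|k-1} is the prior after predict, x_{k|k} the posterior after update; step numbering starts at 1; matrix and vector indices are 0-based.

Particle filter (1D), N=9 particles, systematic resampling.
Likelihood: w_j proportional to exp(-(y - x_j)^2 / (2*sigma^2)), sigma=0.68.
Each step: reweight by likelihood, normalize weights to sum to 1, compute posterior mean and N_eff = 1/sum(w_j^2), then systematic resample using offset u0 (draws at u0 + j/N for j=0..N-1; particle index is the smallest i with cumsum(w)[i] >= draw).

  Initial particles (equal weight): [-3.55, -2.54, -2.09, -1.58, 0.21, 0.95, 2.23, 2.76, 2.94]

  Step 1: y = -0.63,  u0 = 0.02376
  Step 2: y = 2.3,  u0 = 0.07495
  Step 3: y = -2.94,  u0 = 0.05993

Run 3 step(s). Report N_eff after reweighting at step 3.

N_eff = 9.0000

step 1: w=[0.0001, 0.0188, 0.0969, 0.3660, 0.4528, 0.0653, 0.0001, 0.0000, 0.0000]  mean=-0.6714  Neff=2.8331  idx=[2, 3, 3, 3, 3, 4, 4, 4, 4]
step 2: w=[0.0000, 0.0000, 0.0000, 0.0000, 0.0000, 0.2500, 0.2500, 0.2500, 0.2500]  mean=0.2100  Neff=4.0001  idx=[5, 5, 6, 6, 7, 7, 7, 8, 8]
step 3: w=[0.1111, 0.1111, 0.1111, 0.1111, 0.1111, 0.1111, 0.1111, 0.1111, 0.1111]  mean=0.2100  Neff=9.0000  idx=[0, 1, 2, 3, 4, 5, 6, 7, 8]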